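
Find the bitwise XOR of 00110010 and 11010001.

XOR: 1 when bits differ
  00110010
^ 11010001
----------
  11100011
Decimal: 50 ^ 209 = 227



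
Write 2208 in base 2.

Using repeated division by 2:
2208 ÷ 2 = 1104 remainder 0
1104 ÷ 2 = 552 remainder 0
552 ÷ 2 = 276 remainder 0
276 ÷ 2 = 138 remainder 0
138 ÷ 2 = 69 remainder 0
69 ÷ 2 = 34 remainder 1
34 ÷ 2 = 17 remainder 0
17 ÷ 2 = 8 remainder 1
8 ÷ 2 = 4 remainder 0
4 ÷ 2 = 2 remainder 0
2 ÷ 2 = 1 remainder 0
1 ÷ 2 = 0 remainder 1
Reading remainders bottom to top: 100010100000



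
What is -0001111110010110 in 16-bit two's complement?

Original: 0001111110010110
Step 1 - Invert all bits: 1110000001101001
Step 2 - Add 1: 1110000001101010
Verification: 0001111110010110 + 1110000001101010 = 10000000000000000; discarding the end carry (carry out of the top bit) leaves the 16-bit value 0000000000000000, as required for x + (-x)



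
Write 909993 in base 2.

Using repeated division by 2:
909993 ÷ 2 = 454996 remainder 1
454996 ÷ 2 = 227498 remainder 0
227498 ÷ 2 = 113749 remainder 0
113749 ÷ 2 = 56874 remainder 1
56874 ÷ 2 = 28437 remainder 0
28437 ÷ 2 = 14218 remainder 1
14218 ÷ 2 = 7109 remainder 0
7109 ÷ 2 = 3554 remainder 1
3554 ÷ 2 = 1777 remainder 0
1777 ÷ 2 = 888 remainder 1
888 ÷ 2 = 444 remainder 0
444 ÷ 2 = 222 remainder 0
222 ÷ 2 = 111 remainder 0
111 ÷ 2 = 55 remainder 1
55 ÷ 2 = 27 remainder 1
27 ÷ 2 = 13 remainder 1
13 ÷ 2 = 6 remainder 1
6 ÷ 2 = 3 remainder 0
3 ÷ 2 = 1 remainder 1
1 ÷ 2 = 0 remainder 1
Reading remainders bottom to top: 11011110001010101001



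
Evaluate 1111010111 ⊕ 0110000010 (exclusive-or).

XOR: 1 when bits differ
  1111010111
^ 0110000010
------------
  1001010101
Decimal: 983 ^ 386 = 597



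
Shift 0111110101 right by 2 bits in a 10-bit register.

Original: 0111110101 (decimal 501)
Shift right by 2 positions
Drop the 2 low bits; fill with zeros on the left
Result: 0001111101 (decimal 125)
Equivalent: 501 >> 2 = 501 ÷ 2^2 = 125



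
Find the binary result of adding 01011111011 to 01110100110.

Add column by column from the right: bit + bit + carry-in; write the sum mod 2, carry 1 when the sum is 2 or 3.
carry:  11111111100
        01011111011
+       01110100110
-------------------
       011010100001
(the carry out of the leftmost column, 0, becomes the leading bit)
Decimal check:
  01011111011 = 512 + 128 + 64 + 32 + 16 + 8 + 2 + 1 = 763
  01110100110 = 512 + 256 + 128 + 32 + 4 + 2 = 934
  763 + 934 = 1697, and 011010100001 = 1024 + 512 + 128 + 32 + 1 = 1697 ✓



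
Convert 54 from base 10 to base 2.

Using repeated division by 2:
54 ÷ 2 = 27 remainder 0
27 ÷ 2 = 13 remainder 1
13 ÷ 2 = 6 remainder 1
6 ÷ 2 = 3 remainder 0
3 ÷ 2 = 1 remainder 1
1 ÷ 2 = 0 remainder 1
Reading remainders bottom to top: 110110



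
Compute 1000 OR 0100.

OR: 1 when either bit is 1
  1000
| 0100
------
  1100
Decimal: 8 | 4 = 12



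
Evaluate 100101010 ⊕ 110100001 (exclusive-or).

XOR: 1 when bits differ
  100101010
^ 110100001
-----------
  010001011
Decimal: 298 ^ 417 = 139



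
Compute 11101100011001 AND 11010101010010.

AND: 1 only when both bits are 1
  11101100011001
& 11010101010010
----------------
  11000100010000
Decimal: 15129 & 13650 = 12560



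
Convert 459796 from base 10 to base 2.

Using repeated division by 2:
459796 ÷ 2 = 229898 remainder 0
229898 ÷ 2 = 114949 remainder 0
114949 ÷ 2 = 57474 remainder 1
57474 ÷ 2 = 28737 remainder 0
28737 ÷ 2 = 14368 remainder 1
14368 ÷ 2 = 7184 remainder 0
7184 ÷ 2 = 3592 remainder 0
3592 ÷ 2 = 1796 remainder 0
1796 ÷ 2 = 898 remainder 0
898 ÷ 2 = 449 remainder 0
449 ÷ 2 = 224 remainder 1
224 ÷ 2 = 112 remainder 0
112 ÷ 2 = 56 remainder 0
56 ÷ 2 = 28 remainder 0
28 ÷ 2 = 14 remainder 0
14 ÷ 2 = 7 remainder 0
7 ÷ 2 = 3 remainder 1
3 ÷ 2 = 1 remainder 1
1 ÷ 2 = 0 remainder 1
Reading remainders bottom to top: 1110000010000010100



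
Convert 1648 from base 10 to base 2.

Using repeated division by 2:
1648 ÷ 2 = 824 remainder 0
824 ÷ 2 = 412 remainder 0
412 ÷ 2 = 206 remainder 0
206 ÷ 2 = 103 remainder 0
103 ÷ 2 = 51 remainder 1
51 ÷ 2 = 25 remainder 1
25 ÷ 2 = 12 remainder 1
12 ÷ 2 = 6 remainder 0
6 ÷ 2 = 3 remainder 0
3 ÷ 2 = 1 remainder 1
1 ÷ 2 = 0 remainder 1
Reading remainders bottom to top: 11001110000



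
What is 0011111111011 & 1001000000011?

AND: 1 only when both bits are 1
  0011111111011
& 1001000000011
---------------
  0001000000011
Decimal: 2043 & 4611 = 515



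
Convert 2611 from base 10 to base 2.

Using repeated division by 2:
2611 ÷ 2 = 1305 remainder 1
1305 ÷ 2 = 652 remainder 1
652 ÷ 2 = 326 remainder 0
326 ÷ 2 = 163 remainder 0
163 ÷ 2 = 81 remainder 1
81 ÷ 2 = 40 remainder 1
40 ÷ 2 = 20 remainder 0
20 ÷ 2 = 10 remainder 0
10 ÷ 2 = 5 remainder 0
5 ÷ 2 = 2 remainder 1
2 ÷ 2 = 1 remainder 0
1 ÷ 2 = 0 remainder 1
Reading remainders bottom to top: 101000110011



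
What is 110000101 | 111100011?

OR: 1 when either bit is 1
  110000101
| 111100011
-----------
  111100111
Decimal: 389 | 483 = 487



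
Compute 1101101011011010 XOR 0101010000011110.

XOR: 1 when bits differ
  1101101011011010
^ 0101010000011110
------------------
  1000111011000100
Decimal: 56026 ^ 21534 = 36548



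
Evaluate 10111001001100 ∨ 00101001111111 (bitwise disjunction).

OR: 1 when either bit is 1
  10111001001100
| 00101001111111
----------------
  10111001111111
Decimal: 11852 | 2687 = 11903



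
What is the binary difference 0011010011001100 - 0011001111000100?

Method 1 - Direct subtraction (column by column from the right: bit − bit − borrow-in; if negative, add 2 and borrow 1 from the next column):
borrow: 0000011000000000
        0011010011001100
-       0011001111000100
------------------------
        0000000100001000

Method 2 - Add two's complement:
Two's complement of 0011001111000100: invert → 1100110000111011, add 1 → 1100110000111100
  0011010011001100
+ 1100110000111100
------------------
 10000000100001000  (end carry out of the top bit = 1)
Discarding the end carry: 0000000100001000
Decimal check:
  0011010011001100 = 8192 + 4096 + 1024 + 128 + 64 + 8 + 4 = 13516
  0011001111000100 = 8192 + 4096 + 512 + 256 + 128 + 64 + 4 = 13252
  13516 - 13252 = 264, and 0000000100001000 = 256 + 8 = 264 ✓



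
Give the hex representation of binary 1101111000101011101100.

Group into 4-bit nibbles from right:
  0011 = 3
  0111 = 7
  1000 = 8
  1010 = A
  1110 = E
  1100 = C
Result: 378AEC



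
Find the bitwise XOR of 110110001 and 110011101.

XOR: 1 when bits differ
  110110001
^ 110011101
-----------
  000101100
Decimal: 433 ^ 413 = 44



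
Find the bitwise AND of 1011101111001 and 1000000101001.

AND: 1 only when both bits are 1
  1011101111001
& 1000000101001
---------------
  1000000101001
Decimal: 6009 & 4137 = 4137



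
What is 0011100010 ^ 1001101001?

XOR: 1 when bits differ
  0011100010
^ 1001101001
------------
  1010001011
Decimal: 226 ^ 617 = 651



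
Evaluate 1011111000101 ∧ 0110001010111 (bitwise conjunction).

AND: 1 only when both bits are 1
  1011111000101
& 0110001010111
---------------
  0010001000101
Decimal: 6085 & 3159 = 1093



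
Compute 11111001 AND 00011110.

AND: 1 only when both bits are 1
  11111001
& 00011110
----------
  00011000
Decimal: 249 & 30 = 24



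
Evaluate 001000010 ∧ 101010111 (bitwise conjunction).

AND: 1 only when both bits are 1
  001000010
& 101010111
-----------
  001000010
Decimal: 66 & 343 = 66



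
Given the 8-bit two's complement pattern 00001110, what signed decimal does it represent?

Binary: 00001110
Sign bit: 0 (non-negative)
Read directly as an unsigned value:
00001110 = 8 + 4 + 2 = 14
Value: 14



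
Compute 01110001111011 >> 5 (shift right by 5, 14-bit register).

Original: 01110001111011 (decimal 7291)
Shift right by 5 positions
Drop the 5 low bits; fill with zeros on the left
Result: 00000011100011 (decimal 227)
Equivalent: 7291 >> 5 = 7291 ÷ 2^5 = 227



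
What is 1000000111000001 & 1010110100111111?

AND: 1 only when both bits are 1
  1000000111000001
& 1010110100111111
------------------
  1000000100000001
Decimal: 33217 & 44351 = 33025



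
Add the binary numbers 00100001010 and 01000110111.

Add column by column from the right: bit + bit + carry-in; write the sum mod 2, carry 1 when the sum is 2 or 3.
carry:  00001111100
        00100001010
+       01000110111
-------------------
       001101000001
(the carry out of the leftmost column, 0, becomes the leading bit)
Decimal check:
  00100001010 = 256 + 8 + 2 = 266
  01000110111 = 512 + 32 + 16 + 4 + 2 + 1 = 567
  266 + 567 = 833, and 001101000001 = 512 + 256 + 64 + 1 = 833 ✓



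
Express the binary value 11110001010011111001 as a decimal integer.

Sum of powers of 2 for each 1-bit:
2^0 + 2^3 + 2^4 + 2^5 + 2^6 + 2^7 + 2^10 + 2^12 + 2^16 + 2^17 + 2^18 + 2^19
= 1 + 8 + 16 + 32 + 64 + 128 + 1024 + 4096 + 65536 + 131072 + 262144 + 524288
= 988409



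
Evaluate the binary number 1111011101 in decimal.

Sum of powers of 2 for each 1-bit:
2^0 + 2^2 + 2^3 + 2^4 + 2^6 + 2^7 + 2^8 + 2^9
= 1 + 4 + 8 + 16 + 64 + 128 + 256 + 512
= 989



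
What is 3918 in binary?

Using repeated division by 2:
3918 ÷ 2 = 1959 remainder 0
1959 ÷ 2 = 979 remainder 1
979 ÷ 2 = 489 remainder 1
489 ÷ 2 = 244 remainder 1
244 ÷ 2 = 122 remainder 0
122 ÷ 2 = 61 remainder 0
61 ÷ 2 = 30 remainder 1
30 ÷ 2 = 15 remainder 0
15 ÷ 2 = 7 remainder 1
7 ÷ 2 = 3 remainder 1
3 ÷ 2 = 1 remainder 1
1 ÷ 2 = 0 remainder 1
Reading remainders bottom to top: 111101001110



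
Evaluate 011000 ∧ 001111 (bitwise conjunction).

AND: 1 only when both bits are 1
  011000
& 001111
--------
  001000
Decimal: 24 & 15 = 8



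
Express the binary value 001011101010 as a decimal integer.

Sum of powers of 2 for each 1-bit:
2^1 + 2^3 + 2^5 + 2^6 + 2^7 + 2^9
= 2 + 8 + 32 + 64 + 128 + 512
= 746



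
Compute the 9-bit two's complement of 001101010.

Original: 001101010
Step 1 - Invert all bits: 110010101
Step 2 - Add 1: 110010110
Verification: 001101010 + 110010110 = 1000000000; discarding the end carry (carry out of the top bit) leaves the 9-bit value 000000000, as required for x + (-x)



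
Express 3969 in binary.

Using repeated division by 2:
3969 ÷ 2 = 1984 remainder 1
1984 ÷ 2 = 992 remainder 0
992 ÷ 2 = 496 remainder 0
496 ÷ 2 = 248 remainder 0
248 ÷ 2 = 124 remainder 0
124 ÷ 2 = 62 remainder 0
62 ÷ 2 = 31 remainder 0
31 ÷ 2 = 15 remainder 1
15 ÷ 2 = 7 remainder 1
7 ÷ 2 = 3 remainder 1
3 ÷ 2 = 1 remainder 1
1 ÷ 2 = 0 remainder 1
Reading remainders bottom to top: 111110000001



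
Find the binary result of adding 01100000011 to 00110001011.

Add column by column from the right: bit + bit + carry-in; write the sum mod 2, carry 1 when the sum is 2 or 3.
carry:  11000000110
        01100000011
+       00110001011
-------------------
       010010001110
(the carry out of the leftmost column, 0, becomes the leading bit)
Decimal check:
  01100000011 = 512 + 256 + 2 + 1 = 771
  00110001011 = 256 + 128 + 8 + 2 + 1 = 395
  771 + 395 = 1166, and 010010001110 = 1024 + 128 + 8 + 4 + 2 = 1166 ✓



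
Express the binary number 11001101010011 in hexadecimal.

Group into 4-bit nibbles from right:
  0011 = 3
  0011 = 3
  0101 = 5
  0011 = 3
Result: 3353



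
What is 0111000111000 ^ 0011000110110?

XOR: 1 when bits differ
  0111000111000
^ 0011000110110
---------------
  0100000001110
Decimal: 3640 ^ 1590 = 2062



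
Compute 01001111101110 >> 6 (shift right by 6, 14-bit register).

Original: 01001111101110 (decimal 5102)
Shift right by 6 positions
Drop the 6 low bits; fill with zeros on the left
Result: 00000001001111 (decimal 79)
Equivalent: 5102 >> 6 = 5102 ÷ 2^6 = 79



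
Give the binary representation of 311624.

Using repeated division by 2:
311624 ÷ 2 = 155812 remainder 0
155812 ÷ 2 = 77906 remainder 0
77906 ÷ 2 = 38953 remainder 0
38953 ÷ 2 = 19476 remainder 1
19476 ÷ 2 = 9738 remainder 0
9738 ÷ 2 = 4869 remainder 0
4869 ÷ 2 = 2434 remainder 1
2434 ÷ 2 = 1217 remainder 0
1217 ÷ 2 = 608 remainder 1
608 ÷ 2 = 304 remainder 0
304 ÷ 2 = 152 remainder 0
152 ÷ 2 = 76 remainder 0
76 ÷ 2 = 38 remainder 0
38 ÷ 2 = 19 remainder 0
19 ÷ 2 = 9 remainder 1
9 ÷ 2 = 4 remainder 1
4 ÷ 2 = 2 remainder 0
2 ÷ 2 = 1 remainder 0
1 ÷ 2 = 0 remainder 1
Reading remainders bottom to top: 1001100000101001000



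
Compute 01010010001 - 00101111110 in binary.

Method 1 - Direct subtraction (column by column from the right: bit − bit − borrow-in; if negative, add 2 and borrow 1 from the next column):
borrow: 01011111100
        01010010001
-       00101111110
-------------------
        00100010011

Method 2 - Add two's complement:
Two's complement of 00101111110: invert → 11010000001, add 1 → 11010000010
  01010010001
+ 11010000010
-------------
 100100010011  (end carry out of the top bit = 1)
Discarding the end carry: 00100010011
Decimal check:
  01010010001 = 512 + 128 + 16 + 1 = 657
  00101111110 = 256 + 64 + 32 + 16 + 8 + 4 + 2 = 382
  657 - 382 = 275, and 00100010011 = 256 + 16 + 2 + 1 = 275 ✓



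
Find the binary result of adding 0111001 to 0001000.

Add column by column from the right: bit + bit + carry-in; write the sum mod 2, carry 1 when the sum is 2 or 3.
carry:  1110000
        0111001
+       0001000
---------------
       01000001
(the carry out of the leftmost column, 0, becomes the leading bit)
Decimal check:
  0111001 = 32 + 16 + 8 + 1 = 57
  0001000 = 8
  57 + 8 = 65, and 01000001 = 64 + 1 = 65 ✓



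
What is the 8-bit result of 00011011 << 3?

Original: 00011011 (decimal 27)
Shift left by 3 positions
Append 3 zeros on the right
Result: 11011000 (decimal 216)
Equivalent: 27 << 3 = 27 × 2^3 = 216



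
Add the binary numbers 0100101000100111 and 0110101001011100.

Add column by column from the right: bit + bit + carry-in; write the sum mod 2, carry 1 when the sum is 2 or 3.
carry:  1001010011111000
        0100101000100111
+       0110101001011100
------------------------
       01011010010000011
(the carry out of the leftmost column, 0, becomes the leading bit)
Decimal check:
  0100101000100111 = 16384 + 2048 + 512 + 32 + 4 + 2 + 1 = 18983
  0110101001011100 = 16384 + 8192 + 2048 + 512 + 64 + 16 + 8 + 4 = 27228
  18983 + 27228 = 46211, and 01011010010000011 = 32768 + 8192 + 4096 + 1024 + 128 + 2 + 1 = 46211 ✓



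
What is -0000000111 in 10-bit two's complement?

Original: 0000000111
Step 1 - Invert all bits: 1111111000
Step 2 - Add 1: 1111111001
Verification: 0000000111 + 1111111001 = 10000000000; discarding the end carry (carry out of the top bit) leaves the 10-bit value 0000000000, as required for x + (-x)



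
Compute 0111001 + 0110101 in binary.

Add column by column from the right: bit + bit + carry-in; write the sum mod 2, carry 1 when the sum is 2 or 3.
carry:  1100010
        0111001
+       0110101
---------------
       01101110
(the carry out of the leftmost column, 0, becomes the leading bit)
Decimal check:
  0111001 = 32 + 16 + 8 + 1 = 57
  0110101 = 32 + 16 + 4 + 1 = 53
  57 + 53 = 110, and 01101110 = 64 + 32 + 8 + 4 + 2 = 110 ✓



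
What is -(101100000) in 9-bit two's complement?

Original (sign bit 1, negative): 101100000
Step 1 - Invert all bits: 010011111
Step 2 - Add 1: 010100000
Verification: 101100000 + 010100000 = 1000000000; discarding the end carry (carry out of the top bit) leaves the 9-bit value 000000000, as required for x + (-x)



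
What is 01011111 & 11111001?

AND: 1 only when both bits are 1
  01011111
& 11111001
----------
  01011001
Decimal: 95 & 249 = 89



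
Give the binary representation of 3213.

Using repeated division by 2:
3213 ÷ 2 = 1606 remainder 1
1606 ÷ 2 = 803 remainder 0
803 ÷ 2 = 401 remainder 1
401 ÷ 2 = 200 remainder 1
200 ÷ 2 = 100 remainder 0
100 ÷ 2 = 50 remainder 0
50 ÷ 2 = 25 remainder 0
25 ÷ 2 = 12 remainder 1
12 ÷ 2 = 6 remainder 0
6 ÷ 2 = 3 remainder 0
3 ÷ 2 = 1 remainder 1
1 ÷ 2 = 0 remainder 1
Reading remainders bottom to top: 110010001101



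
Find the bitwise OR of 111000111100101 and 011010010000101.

OR: 1 when either bit is 1
  111000111100101
| 011010010000101
-----------------
  111010111100101
Decimal: 29157 | 13445 = 30181



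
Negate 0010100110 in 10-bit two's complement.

Original: 0010100110
Step 1 - Invert all bits: 1101011001
Step 2 - Add 1: 1101011010
Verification: 0010100110 + 1101011010 = 10000000000; discarding the end carry (carry out of the top bit) leaves the 10-bit value 0000000000, as required for x + (-x)



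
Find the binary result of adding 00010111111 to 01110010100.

Add column by column from the right: bit + bit + carry-in; write the sum mod 2, carry 1 when the sum is 2 or 3.
carry:  11101111000
        00010111111
+       01110010100
-------------------
       010001010011
(the carry out of the leftmost column, 0, becomes the leading bit)
Decimal check:
  00010111111 = 128 + 32 + 16 + 8 + 4 + 2 + 1 = 191
  01110010100 = 512 + 256 + 128 + 16 + 4 = 916
  191 + 916 = 1107, and 010001010011 = 1024 + 64 + 16 + 2 + 1 = 1107 ✓



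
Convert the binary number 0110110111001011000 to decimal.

Sum of powers of 2 for each 1-bit:
2^3 + 2^4 + 2^6 + 2^9 + 2^10 + 2^11 + 2^13 + 2^14 + 2^16 + 2^17
= 8 + 16 + 64 + 512 + 1024 + 2048 + 8192 + 16384 + 65536 + 131072
= 224856



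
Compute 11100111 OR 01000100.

OR: 1 when either bit is 1
  11100111
| 01000100
----------
  11100111
Decimal: 231 | 68 = 231



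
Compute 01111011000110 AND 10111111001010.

AND: 1 only when both bits are 1
  01111011000110
& 10111111001010
----------------
  00111011000010
Decimal: 7878 & 12234 = 3778



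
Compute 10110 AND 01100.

AND: 1 only when both bits are 1
  10110
& 01100
-------
  00100
Decimal: 22 & 12 = 4



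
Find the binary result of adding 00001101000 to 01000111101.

Add column by column from the right: bit + bit + carry-in; write the sum mod 2, carry 1 when the sum is 2 or 3.
carry:  00011110000
        00001101000
+       01000111101
-------------------
       001010100101
(the carry out of the leftmost column, 0, becomes the leading bit)
Decimal check:
  00001101000 = 64 + 32 + 8 = 104
  01000111101 = 512 + 32 + 16 + 8 + 4 + 1 = 573
  104 + 573 = 677, and 001010100101 = 512 + 128 + 32 + 4 + 1 = 677 ✓



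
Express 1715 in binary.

Using repeated division by 2:
1715 ÷ 2 = 857 remainder 1
857 ÷ 2 = 428 remainder 1
428 ÷ 2 = 214 remainder 0
214 ÷ 2 = 107 remainder 0
107 ÷ 2 = 53 remainder 1
53 ÷ 2 = 26 remainder 1
26 ÷ 2 = 13 remainder 0
13 ÷ 2 = 6 remainder 1
6 ÷ 2 = 3 remainder 0
3 ÷ 2 = 1 remainder 1
1 ÷ 2 = 0 remainder 1
Reading remainders bottom to top: 11010110011



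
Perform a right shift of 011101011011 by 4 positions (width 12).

Original: 011101011011 (decimal 1883)
Shift right by 4 positions
Drop the 4 low bits; fill with zeros on the left
Result: 000001110101 (decimal 117)
Equivalent: 1883 >> 4 = 1883 ÷ 2^4 = 117



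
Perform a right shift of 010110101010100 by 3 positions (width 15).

Original: 010110101010100 (decimal 11604)
Shift right by 3 positions
Drop the 3 low bits; fill with zeros on the left
Result: 000010110101010 (decimal 1450)
Equivalent: 11604 >> 3 = 11604 ÷ 2^3 = 1450



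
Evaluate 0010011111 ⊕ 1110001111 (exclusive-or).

XOR: 1 when bits differ
  0010011111
^ 1110001111
------------
  1100010000
Decimal: 159 ^ 911 = 784



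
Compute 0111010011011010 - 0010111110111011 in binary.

Method 1 - Direct subtraction (column by column from the right: bit − bit − borrow-in; if negative, add 2 and borrow 1 from the next column):
borrow: 0001111001111110
        0111010011011010
-       0010111110111011
------------------------
        0100010100011111

Method 2 - Add two's complement:
Two's complement of 0010111110111011: invert → 1101000001000100, add 1 → 1101000001000101
  0111010011011010
+ 1101000001000101
------------------
 10100010100011111  (end carry out of the top bit = 1)
Discarding the end carry: 0100010100011111
Decimal check:
  0111010011011010 = 16384 + 8192 + 4096 + 1024 + 128 + 64 + 16 + 8 + 2 = 29914
  0010111110111011 = 8192 + 2048 + 1024 + 512 + 256 + 128 + 32 + 16 + 8 + 2 + 1 = 12219
  29914 - 12219 = 17695, and 0100010100011111 = 16384 + 1024 + 256 + 16 + 8 + 4 + 2 + 1 = 17695 ✓



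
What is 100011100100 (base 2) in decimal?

Sum of powers of 2 for each 1-bit:
2^2 + 2^5 + 2^6 + 2^7 + 2^11
= 4 + 32 + 64 + 128 + 2048
= 2276



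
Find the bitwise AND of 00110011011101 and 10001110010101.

AND: 1 only when both bits are 1
  00110011011101
& 10001110010101
----------------
  00000010010101
Decimal: 3293 & 9109 = 149



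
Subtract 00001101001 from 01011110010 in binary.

Method 1 - Direct subtraction (column by column from the right: bit − bit − borrow-in; if negative, add 2 and borrow 1 from the next column):
borrow: 00000010010
        01011110010
-       00001101001
-------------------
        01010001001

Method 2 - Add two's complement:
Two's complement of 00001101001: invert → 11110010110, add 1 → 11110010111
  01011110010
+ 11110010111
-------------
 101010001001  (end carry out of the top bit = 1)
Discarding the end carry: 01010001001
Decimal check:
  01011110010 = 512 + 128 + 64 + 32 + 16 + 2 = 754
  00001101001 = 64 + 32 + 8 + 1 = 105
  754 - 105 = 649, and 01010001001 = 512 + 128 + 8 + 1 = 649 ✓



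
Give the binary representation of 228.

Using repeated division by 2:
228 ÷ 2 = 114 remainder 0
114 ÷ 2 = 57 remainder 0
57 ÷ 2 = 28 remainder 1
28 ÷ 2 = 14 remainder 0
14 ÷ 2 = 7 remainder 0
7 ÷ 2 = 3 remainder 1
3 ÷ 2 = 1 remainder 1
1 ÷ 2 = 0 remainder 1
Reading remainders bottom to top: 11100100



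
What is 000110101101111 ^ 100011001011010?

XOR: 1 when bits differ
  000110101101111
^ 100011001011010
-----------------
  100101100110101
Decimal: 3439 ^ 18010 = 19253



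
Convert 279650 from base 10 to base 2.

Using repeated division by 2:
279650 ÷ 2 = 139825 remainder 0
139825 ÷ 2 = 69912 remainder 1
69912 ÷ 2 = 34956 remainder 0
34956 ÷ 2 = 17478 remainder 0
17478 ÷ 2 = 8739 remainder 0
8739 ÷ 2 = 4369 remainder 1
4369 ÷ 2 = 2184 remainder 1
2184 ÷ 2 = 1092 remainder 0
1092 ÷ 2 = 546 remainder 0
546 ÷ 2 = 273 remainder 0
273 ÷ 2 = 136 remainder 1
136 ÷ 2 = 68 remainder 0
68 ÷ 2 = 34 remainder 0
34 ÷ 2 = 17 remainder 0
17 ÷ 2 = 8 remainder 1
8 ÷ 2 = 4 remainder 0
4 ÷ 2 = 2 remainder 0
2 ÷ 2 = 1 remainder 0
1 ÷ 2 = 0 remainder 1
Reading remainders bottom to top: 1000100010001100010



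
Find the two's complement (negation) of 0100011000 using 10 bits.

Original: 0100011000
Step 1 - Invert all bits: 1011100111
Step 2 - Add 1: 1011101000
Verification: 0100011000 + 1011101000 = 10000000000; discarding the end carry (carry out of the top bit) leaves the 10-bit value 0000000000, as required for x + (-x)



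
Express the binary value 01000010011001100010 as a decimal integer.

Sum of powers of 2 for each 1-bit:
2^1 + 2^5 + 2^6 + 2^9 + 2^10 + 2^13 + 2^18
= 2 + 32 + 64 + 512 + 1024 + 8192 + 262144
= 271970



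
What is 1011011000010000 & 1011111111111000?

AND: 1 only when both bits are 1
  1011011000010000
& 1011111111111000
------------------
  1011011000010000
Decimal: 46608 & 49144 = 46608



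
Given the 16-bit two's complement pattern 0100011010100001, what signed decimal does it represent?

Binary: 0100011010100001
Sign bit: 0 (non-negative)
Read directly as an unsigned value:
0100011010100001 = 16384 + 1024 + 512 + 128 + 32 + 1 = 18081
Value: 18081



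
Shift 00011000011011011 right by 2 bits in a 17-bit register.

Original: 00011000011011011 (decimal 12507)
Shift right by 2 positions
Drop the 2 low bits; fill with zeros on the left
Result: 00000110000110110 (decimal 3126)
Equivalent: 12507 >> 2 = 12507 ÷ 2^2 = 3126



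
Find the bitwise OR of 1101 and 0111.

OR: 1 when either bit is 1
  1101
| 0111
------
  1111
Decimal: 13 | 7 = 15



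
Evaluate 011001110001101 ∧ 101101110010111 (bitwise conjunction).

AND: 1 only when both bits are 1
  011001110001101
& 101101110010111
-----------------
  001001110000101
Decimal: 13197 & 23447 = 4997



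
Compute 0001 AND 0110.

AND: 1 only when both bits are 1
  0001
& 0110
------
  0000
Decimal: 1 & 6 = 0



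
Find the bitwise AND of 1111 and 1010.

AND: 1 only when both bits are 1
  1111
& 1010
------
  1010
Decimal: 15 & 10 = 10



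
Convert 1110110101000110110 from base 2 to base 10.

Sum of powers of 2 for each 1-bit:
2^1 + 2^2 + 2^4 + 2^5 + 2^9 + 2^11 + 2^13 + 2^14 + 2^16 + 2^17 + 2^18
= 2 + 4 + 16 + 32 + 512 + 2048 + 8192 + 16384 + 65536 + 131072 + 262144
= 485942



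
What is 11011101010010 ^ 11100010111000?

XOR: 1 when bits differ
  11011101010010
^ 11100010111000
----------------
  00111111101010
Decimal: 14162 ^ 14520 = 4074



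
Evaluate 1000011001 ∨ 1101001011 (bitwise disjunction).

OR: 1 when either bit is 1
  1000011001
| 1101001011
------------
  1101011011
Decimal: 537 | 843 = 859



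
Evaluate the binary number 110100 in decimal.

Sum of powers of 2 for each 1-bit:
2^2 + 2^4 + 2^5
= 4 + 16 + 32
= 52



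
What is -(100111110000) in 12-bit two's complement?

Original (sign bit 1, negative): 100111110000
Step 1 - Invert all bits: 011000001111
Step 2 - Add 1: 011000010000
Verification: 100111110000 + 011000010000 = 1000000000000; discarding the end carry (carry out of the top bit) leaves the 12-bit value 000000000000, as required for x + (-x)



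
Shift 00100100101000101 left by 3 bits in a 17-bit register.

Original: 00100100101000101 (decimal 18757)
Shift left by 3 positions
Append 3 zeros on the right and drop the 3 high bits that overflow the 17-bit width
Result: 00100101000101000 (decimal 18984)
Equivalent: 18757 << 3 = 18757 × 2^3 = 150056, truncated to 17 bits = 18984



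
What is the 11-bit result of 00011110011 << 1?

Original: 00011110011 (decimal 243)
Shift left by 1 position
Append 1 zero on the right
Result: 00111100110 (decimal 486)
Equivalent: 243 << 1 = 243 × 2^1 = 486



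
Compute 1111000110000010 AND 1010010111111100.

AND: 1 only when both bits are 1
  1111000110000010
& 1010010111111100
------------------
  1010000110000000
Decimal: 61826 & 42492 = 41344



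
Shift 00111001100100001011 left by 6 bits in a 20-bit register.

Original: 00111001100100001011 (decimal 235787)
Shift left by 6 positions
Append 6 zeros on the right and drop the 6 high bits that overflow the 20-bit width
Result: 01100100001011000000 (decimal 410304)
Equivalent: 235787 << 6 = 235787 × 2^6 = 15090368, truncated to 20 bits = 410304



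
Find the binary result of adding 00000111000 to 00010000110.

Add column by column from the right: bit + bit + carry-in; write the sum mod 2, carry 1 when the sum is 2 or 3.
carry:  00000000000
        00000111000
+       00010000110
-------------------
       000010111110
(the carry out of the leftmost column, 0, becomes the leading bit)
Decimal check:
  00000111000 = 32 + 16 + 8 = 56
  00010000110 = 128 + 4 + 2 = 134
  56 + 134 = 190, and 000010111110 = 128 + 32 + 16 + 8 + 4 + 2 = 190 ✓



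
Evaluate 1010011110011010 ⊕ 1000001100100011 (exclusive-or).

XOR: 1 when bits differ
  1010011110011010
^ 1000001100100011
------------------
  0010010010111001
Decimal: 42906 ^ 33571 = 9401



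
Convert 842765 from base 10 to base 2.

Using repeated division by 2:
842765 ÷ 2 = 421382 remainder 1
421382 ÷ 2 = 210691 remainder 0
210691 ÷ 2 = 105345 remainder 1
105345 ÷ 2 = 52672 remainder 1
52672 ÷ 2 = 26336 remainder 0
26336 ÷ 2 = 13168 remainder 0
13168 ÷ 2 = 6584 remainder 0
6584 ÷ 2 = 3292 remainder 0
3292 ÷ 2 = 1646 remainder 0
1646 ÷ 2 = 823 remainder 0
823 ÷ 2 = 411 remainder 1
411 ÷ 2 = 205 remainder 1
205 ÷ 2 = 102 remainder 1
102 ÷ 2 = 51 remainder 0
51 ÷ 2 = 25 remainder 1
25 ÷ 2 = 12 remainder 1
12 ÷ 2 = 6 remainder 0
6 ÷ 2 = 3 remainder 0
3 ÷ 2 = 1 remainder 1
1 ÷ 2 = 0 remainder 1
Reading remainders bottom to top: 11001101110000001101



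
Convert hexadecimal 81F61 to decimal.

Expand by place value (powers of 16):
Digit values: F = 15
81F61 = 8 × 16^4 + 1 × 16^3 + 15 × 16^2 + 6 × 16^1 + 1 × 16^0
= 8 × 65536 + 1 × 4096 + 15 × 256 + 6 × 16 + 1 × 1
= 524288 + 4096 + 3840 + 96 + 1
= 532321



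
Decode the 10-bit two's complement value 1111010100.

Binary: 1111010100
Sign bit: 1 (negative)
Invert: 0000101011
Add 1:  0000101100
Magnitude: 0000101100 = 32 + 8 + 4 = 44
Value: -44



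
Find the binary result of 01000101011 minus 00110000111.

Method 1 - Direct subtraction (column by column from the right: bit − bit − borrow-in; if negative, add 2 and borrow 1 from the next column):
borrow: 01100001000
        01000101011
-       00110000111
-------------------
        00010100100

Method 2 - Add two's complement:
Two's complement of 00110000111: invert → 11001111000, add 1 → 11001111001
  01000101011
+ 11001111001
-------------
 100010100100  (end carry out of the top bit = 1)
Discarding the end carry: 00010100100
Decimal check:
  01000101011 = 512 + 32 + 8 + 2 + 1 = 555
  00110000111 = 256 + 128 + 4 + 2 + 1 = 391
  555 - 391 = 164, and 00010100100 = 128 + 32 + 4 = 164 ✓



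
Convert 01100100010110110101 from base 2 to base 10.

Sum of powers of 2 for each 1-bit:
2^0 + 2^2 + 2^4 + 2^5 + 2^7 + 2^8 + 2^10 + 2^14 + 2^17 + 2^18
= 1 + 4 + 16 + 32 + 128 + 256 + 1024 + 16384 + 131072 + 262144
= 411061



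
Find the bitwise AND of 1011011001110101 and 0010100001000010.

AND: 1 only when both bits are 1
  1011011001110101
& 0010100001000010
------------------
  0010000001000000
Decimal: 46709 & 10306 = 8256



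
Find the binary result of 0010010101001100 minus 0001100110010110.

Method 1 - Direct subtraction (column by column from the right: bit − bit − borrow-in; if negative, add 2 and borrow 1 from the next column):
borrow: 0011011101101100
        0010010101001100
-       0001100110010110
------------------------
        0000101110110110

Method 2 - Add two's complement:
Two's complement of 0001100110010110: invert → 1110011001101001, add 1 → 1110011001101010
  0010010101001100
+ 1110011001101010
------------------
 10000101110110110  (end carry out of the top bit = 1)
Discarding the end carry: 0000101110110110
Decimal check:
  0010010101001100 = 8192 + 1024 + 256 + 64 + 8 + 4 = 9548
  0001100110010110 = 4096 + 2048 + 256 + 128 + 16 + 4 + 2 = 6550
  9548 - 6550 = 2998, and 0000101110110110 = 2048 + 512 + 256 + 128 + 32 + 16 + 4 + 2 = 2998 ✓



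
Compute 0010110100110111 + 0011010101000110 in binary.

Add column by column from the right: bit + bit + carry-in; write the sum mod 2, carry 1 when the sum is 2 or 3.
carry:  0111101000001100
        0010110100110111
+       0011010101000110
------------------------
       00110001001111101
(the carry out of the leftmost column, 0, becomes the leading bit)
Decimal check:
  0010110100110111 = 8192 + 2048 + 1024 + 256 + 32 + 16 + 4 + 2 + 1 = 11575
  0011010101000110 = 8192 + 4096 + 1024 + 256 + 64 + 4 + 2 = 13638
  11575 + 13638 = 25213, and 00110001001111101 = 16384 + 8192 + 512 + 64 + 32 + 16 + 8 + 4 + 1 = 25213 ✓



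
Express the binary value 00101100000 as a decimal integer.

Sum of powers of 2 for each 1-bit:
2^5 + 2^6 + 2^8
= 32 + 64 + 256
= 352



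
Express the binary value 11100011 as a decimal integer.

Sum of powers of 2 for each 1-bit:
2^0 + 2^1 + 2^5 + 2^6 + 2^7
= 1 + 2 + 32 + 64 + 128
= 227



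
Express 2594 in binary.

Using repeated division by 2:
2594 ÷ 2 = 1297 remainder 0
1297 ÷ 2 = 648 remainder 1
648 ÷ 2 = 324 remainder 0
324 ÷ 2 = 162 remainder 0
162 ÷ 2 = 81 remainder 0
81 ÷ 2 = 40 remainder 1
40 ÷ 2 = 20 remainder 0
20 ÷ 2 = 10 remainder 0
10 ÷ 2 = 5 remainder 0
5 ÷ 2 = 2 remainder 1
2 ÷ 2 = 1 remainder 0
1 ÷ 2 = 0 remainder 1
Reading remainders bottom to top: 101000100010



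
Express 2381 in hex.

Using repeated division by 16 (digits 10–15 are A–F):
2381 ÷ 16 = 148 remainder 13 (D)
148 ÷ 16 = 9 remainder 4
9 ÷ 16 = 0 remainder 9
Reading remainders bottom to top: 94D



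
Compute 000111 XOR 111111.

XOR: 1 when bits differ
  000111
^ 111111
--------
  111000
Decimal: 7 ^ 63 = 56



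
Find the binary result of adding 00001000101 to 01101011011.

Add column by column from the right: bit + bit + carry-in; write the sum mod 2, carry 1 when the sum is 2 or 3.
carry:  00010111110
        00001000101
+       01101011011
-------------------
       001110100000
(the carry out of the leftmost column, 0, becomes the leading bit)
Decimal check:
  00001000101 = 64 + 4 + 1 = 69
  01101011011 = 512 + 256 + 64 + 16 + 8 + 2 + 1 = 859
  69 + 859 = 928, and 001110100000 = 512 + 256 + 128 + 32 = 928 ✓



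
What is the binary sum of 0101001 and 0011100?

Add column by column from the right: bit + bit + carry-in; write the sum mod 2, carry 1 when the sum is 2 or 3.
carry:  1110000
        0101001
+       0011100
---------------
       01000101
(the carry out of the leftmost column, 0, becomes the leading bit)
Decimal check:
  0101001 = 32 + 8 + 1 = 41
  0011100 = 16 + 8 + 4 = 28
  41 + 28 = 69, and 01000101 = 64 + 4 + 1 = 69 ✓



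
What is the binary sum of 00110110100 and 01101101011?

Add column by column from the right: bit + bit + carry-in; write the sum mod 2, carry 1 when the sum is 2 or 3.
carry:  11111000000
        00110110100
+       01101101011
-------------------
       010100011111
(the carry out of the leftmost column, 0, becomes the leading bit)
Decimal check:
  00110110100 = 256 + 128 + 32 + 16 + 4 = 436
  01101101011 = 512 + 256 + 64 + 32 + 8 + 2 + 1 = 875
  436 + 875 = 1311, and 010100011111 = 1024 + 256 + 16 + 8 + 4 + 2 + 1 = 1311 ✓



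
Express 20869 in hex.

Using repeated division by 16 (digits 10–15 are A–F):
20869 ÷ 16 = 1304 remainder 5
1304 ÷ 16 = 81 remainder 8
81 ÷ 16 = 5 remainder 1
5 ÷ 16 = 0 remainder 5
Reading remainders bottom to top: 5185



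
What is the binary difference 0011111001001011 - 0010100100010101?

Method 1 - Direct subtraction (column by column from the right: bit − bit − borrow-in; if negative, add 2 and borrow 1 from the next column):
borrow: 0000001001101000
        0011111001001011
-       0010100100010101
------------------------
        0001010100110110

Method 2 - Add two's complement:
Two's complement of 0010100100010101: invert → 1101011011101010, add 1 → 1101011011101011
  0011111001001011
+ 1101011011101011
------------------
 10001010100110110  (end carry out of the top bit = 1)
Discarding the end carry: 0001010100110110
Decimal check:
  0011111001001011 = 8192 + 4096 + 2048 + 1024 + 512 + 64 + 8 + 2 + 1 = 15947
  0010100100010101 = 8192 + 2048 + 256 + 16 + 4 + 1 = 10517
  15947 - 10517 = 5430, and 0001010100110110 = 4096 + 1024 + 256 + 32 + 16 + 4 + 2 = 5430 ✓



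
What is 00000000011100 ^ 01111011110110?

XOR: 1 when bits differ
  00000000011100
^ 01111011110110
----------------
  01111011101010
Decimal: 28 ^ 7926 = 7914



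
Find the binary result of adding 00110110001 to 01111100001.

Add column by column from the right: bit + bit + carry-in; write the sum mod 2, carry 1 when the sum is 2 or 3.
carry:  11111000010
        00110110001
+       01111100001
-------------------
       010110010010
(the carry out of the leftmost column, 0, becomes the leading bit)
Decimal check:
  00110110001 = 256 + 128 + 32 + 16 + 1 = 433
  01111100001 = 512 + 256 + 128 + 64 + 32 + 1 = 993
  433 + 993 = 1426, and 010110010010 = 1024 + 256 + 128 + 16 + 2 = 1426 ✓



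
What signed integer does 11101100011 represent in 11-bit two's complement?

Binary: 11101100011
Sign bit: 1 (negative)
Invert: 00010011100
Add 1:  00010011101
Magnitude: 00010011101 = 128 + 16 + 8 + 4 + 1 = 157
Value: -157



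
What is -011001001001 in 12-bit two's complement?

Original: 011001001001
Step 1 - Invert all bits: 100110110110
Step 2 - Add 1: 100110110111
Verification: 011001001001 + 100110110111 = 1000000000000; discarding the end carry (carry out of the top bit) leaves the 12-bit value 000000000000, as required for x + (-x)



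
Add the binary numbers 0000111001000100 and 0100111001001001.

Add column by column from the right: bit + bit + carry-in; write the sum mod 2, carry 1 when the sum is 2 or 3.
carry:  0001110010000000
        0000111001000100
+       0100111001001001
------------------------
       00101110010001101
(the carry out of the leftmost column, 0, becomes the leading bit)
Decimal check:
  0000111001000100 = 2048 + 1024 + 512 + 64 + 4 = 3652
  0100111001001001 = 16384 + 2048 + 1024 + 512 + 64 + 8 + 1 = 20041
  3652 + 20041 = 23693, and 00101110010001101 = 16384 + 4096 + 2048 + 1024 + 128 + 8 + 4 + 1 = 23693 ✓



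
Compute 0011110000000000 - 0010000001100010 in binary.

Method 1 - Direct subtraction (column by column from the right: bit − bit − borrow-in; if negative, add 2 and borrow 1 from the next column):
borrow: 0000011111111100
        0011110000000000
-       0010000001100010
------------------------
        0001101110011110

Method 2 - Add two's complement:
Two's complement of 0010000001100010: invert → 1101111110011101, add 1 → 1101111110011110
  0011110000000000
+ 1101111110011110
------------------
 10001101110011110  (end carry out of the top bit = 1)
Discarding the end carry: 0001101110011110
Decimal check:
  0011110000000000 = 8192 + 4096 + 2048 + 1024 = 15360
  0010000001100010 = 8192 + 64 + 32 + 2 = 8290
  15360 - 8290 = 7070, and 0001101110011110 = 4096 + 2048 + 512 + 256 + 128 + 16 + 8 + 4 + 2 = 7070 ✓



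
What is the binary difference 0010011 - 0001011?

Method 1 - Direct subtraction (column by column from the right: bit − bit − borrow-in; if negative, add 2 and borrow 1 from the next column):
borrow: 0010000
        0010011
-       0001011
---------------
        0001000

Method 2 - Add two's complement:
Two's complement of 0001011: invert → 1110100, add 1 → 1110101
  0010011
+ 1110101
---------
 10001000  (end carry out of the top bit = 1)
Discarding the end carry: 0001000
Decimal check:
  0010011 = 16 + 2 + 1 = 19
  0001011 = 8 + 2 + 1 = 11
  19 - 11 = 8, and 0001000 = 8 ✓



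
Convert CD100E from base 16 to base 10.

Expand by place value (powers of 16):
Digit values: C = 12, D = 13, E = 14
CD100E = 12 × 16^5 + 13 × 16^4 + 1 × 16^3 + 0 × 16^2 + 0 × 16^1 + 14 × 16^0
= 12 × 1048576 + 13 × 65536 + 1 × 4096 + 0 × 256 + 0 × 16 + 14 × 1
= 12582912 + 851968 + 4096 + 0 + 0 + 14
= 13438990



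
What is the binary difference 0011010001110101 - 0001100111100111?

Method 1 - Direct subtraction (column by column from the right: bit − bit − borrow-in; if negative, add 2 and borrow 1 from the next column):
borrow: 0011011100011100
        0011010001110101
-       0001100111100111
------------------------
        0001101010001110

Method 2 - Add two's complement:
Two's complement of 0001100111100111: invert → 1110011000011000, add 1 → 1110011000011001
  0011010001110101
+ 1110011000011001
------------------
 10001101010001110  (end carry out of the top bit = 1)
Discarding the end carry: 0001101010001110
Decimal check:
  0011010001110101 = 8192 + 4096 + 1024 + 64 + 32 + 16 + 4 + 1 = 13429
  0001100111100111 = 4096 + 2048 + 256 + 128 + 64 + 32 + 4 + 2 + 1 = 6631
  13429 - 6631 = 6798, and 0001101010001110 = 4096 + 2048 + 512 + 128 + 8 + 4 + 2 = 6798 ✓



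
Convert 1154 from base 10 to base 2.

Using repeated division by 2:
1154 ÷ 2 = 577 remainder 0
577 ÷ 2 = 288 remainder 1
288 ÷ 2 = 144 remainder 0
144 ÷ 2 = 72 remainder 0
72 ÷ 2 = 36 remainder 0
36 ÷ 2 = 18 remainder 0
18 ÷ 2 = 9 remainder 0
9 ÷ 2 = 4 remainder 1
4 ÷ 2 = 2 remainder 0
2 ÷ 2 = 1 remainder 0
1 ÷ 2 = 0 remainder 1
Reading remainders bottom to top: 10010000010



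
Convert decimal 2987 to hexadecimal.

Using repeated division by 16 (digits 10–15 are A–F):
2987 ÷ 16 = 186 remainder 11 (B)
186 ÷ 16 = 11 remainder 10 (A)
11 ÷ 16 = 0 remainder 11 (B)
Reading remainders bottom to top: BAB

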